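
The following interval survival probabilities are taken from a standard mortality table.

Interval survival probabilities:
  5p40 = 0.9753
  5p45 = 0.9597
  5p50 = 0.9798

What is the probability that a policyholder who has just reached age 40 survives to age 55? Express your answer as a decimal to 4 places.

The overall survival probability is 0.9753 × 0.9597 × 0.9798.
= 0.917088.

0.9171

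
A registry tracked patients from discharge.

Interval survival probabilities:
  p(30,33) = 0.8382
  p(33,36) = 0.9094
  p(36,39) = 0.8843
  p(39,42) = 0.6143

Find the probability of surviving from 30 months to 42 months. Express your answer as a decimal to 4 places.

0.4141

The overall survival probability is 0.8382 × 0.9094 × 0.8843 × 0.6143.
= 0.414079.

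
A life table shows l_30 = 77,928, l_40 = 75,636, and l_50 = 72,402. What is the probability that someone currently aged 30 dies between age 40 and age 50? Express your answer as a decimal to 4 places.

This is the probability of reaching 40 but not 50, conditional on being alive at 30: (l_40 − l_50) / l_30.
= (75,636 − 72,402) / 77,928 = 3,234 / 77,928 = 0.041500.

0.0415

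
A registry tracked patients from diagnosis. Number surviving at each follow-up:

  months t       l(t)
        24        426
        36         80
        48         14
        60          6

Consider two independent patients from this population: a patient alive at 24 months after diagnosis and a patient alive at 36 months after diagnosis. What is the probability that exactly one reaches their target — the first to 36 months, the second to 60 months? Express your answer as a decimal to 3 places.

p₁ = l(36)/l(24) = 80/426 = 0.187793; p₂ = l(60)/l(36) = 6/80 = 0.075000.
P(exactly one) = p₁(1−p₂) + (1−p₁)p₂ = 0.173709 + 0.060916 = 0.234624.

0.235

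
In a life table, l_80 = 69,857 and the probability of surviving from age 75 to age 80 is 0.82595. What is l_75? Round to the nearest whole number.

84578

l_75 = l_80 / p = 69,857 / 0.82595 = 84578.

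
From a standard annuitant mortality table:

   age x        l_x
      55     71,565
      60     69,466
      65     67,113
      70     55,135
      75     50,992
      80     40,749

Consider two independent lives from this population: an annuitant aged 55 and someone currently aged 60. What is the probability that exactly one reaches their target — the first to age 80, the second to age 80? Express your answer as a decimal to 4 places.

0.4880

p₁ = l_80/l_55 = 40,749/71,565 = 0.569398; p₂ = l_80/l_60 = 40,749/69,466 = 0.586604.
P(exactly one) = p₁(1−p₂) + (1−p₁)p₂ = 0.235387 + 0.252593 = 0.487980.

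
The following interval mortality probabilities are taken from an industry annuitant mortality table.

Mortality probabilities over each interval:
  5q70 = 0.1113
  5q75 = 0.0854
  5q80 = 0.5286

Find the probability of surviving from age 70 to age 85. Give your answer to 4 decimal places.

0.3832

Chaining the interval survival probabilities: (1 − 0.1113) × (1 − 0.0854) × (1 − 0.5286).
= 0.8887 × 0.9146 × 0.4714 = 0.383156.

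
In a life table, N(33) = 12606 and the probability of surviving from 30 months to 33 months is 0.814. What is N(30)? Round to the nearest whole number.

15486

N(30) = N(33) / p = 12606 / 0.814 = 15486.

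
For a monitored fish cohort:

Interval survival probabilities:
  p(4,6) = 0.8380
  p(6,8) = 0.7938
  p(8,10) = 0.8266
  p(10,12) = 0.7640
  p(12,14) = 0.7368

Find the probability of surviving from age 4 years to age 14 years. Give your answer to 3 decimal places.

Chaining the interval survival probabilities: 0.8380 × 0.7938 × 0.8266 × 0.7640 × 0.7368.
= 0.309523.

0.310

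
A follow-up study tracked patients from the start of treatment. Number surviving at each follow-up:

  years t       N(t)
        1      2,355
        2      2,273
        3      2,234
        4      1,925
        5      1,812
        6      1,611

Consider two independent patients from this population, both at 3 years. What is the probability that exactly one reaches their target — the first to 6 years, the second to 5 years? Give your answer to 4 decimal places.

p₁ = N(6)/N(3) = 1,611/2,234 = 0.721128; p₂ = N(5)/N(3) = 1,812/2,234 = 0.811101.
P(exactly one) = p₁(1−p₂) + (1−p₁)p₂ = 0.136220 + 0.226193 = 0.362414.

0.3624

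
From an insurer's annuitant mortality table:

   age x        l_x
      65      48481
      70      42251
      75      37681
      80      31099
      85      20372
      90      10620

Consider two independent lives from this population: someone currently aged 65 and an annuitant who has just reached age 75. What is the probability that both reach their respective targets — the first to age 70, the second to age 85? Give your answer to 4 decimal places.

p₁ = l_70/l_65 = 42251/48481 = 0.871496; p₂ = l_85/l_75 = 20372/37681 = 0.540644.
P(both) = p₁ × p₂ = 0.871496 × 0.540644 = 0.471169.

0.4712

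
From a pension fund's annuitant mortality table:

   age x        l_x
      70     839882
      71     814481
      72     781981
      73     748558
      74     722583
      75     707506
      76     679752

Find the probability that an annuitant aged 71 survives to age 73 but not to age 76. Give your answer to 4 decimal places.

0.0845

We want 2|3q71 = (l_73 − l_76)/l_71.
This is the probability of reaching 73 but not 76, conditional on being alive at 71: (l_73 − l_76) / l_71.
= (748558 − 679752) / 814481 = 68806 / 814481 = 0.084478.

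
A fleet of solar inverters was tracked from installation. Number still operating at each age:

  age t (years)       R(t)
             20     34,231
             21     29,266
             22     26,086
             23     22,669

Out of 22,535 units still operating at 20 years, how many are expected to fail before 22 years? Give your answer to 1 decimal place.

The relevant probability is 1 − 26,086/34,231 = 0.237942.
Expected number = 22,535 × 0.237942 = 5362.0.

5362.0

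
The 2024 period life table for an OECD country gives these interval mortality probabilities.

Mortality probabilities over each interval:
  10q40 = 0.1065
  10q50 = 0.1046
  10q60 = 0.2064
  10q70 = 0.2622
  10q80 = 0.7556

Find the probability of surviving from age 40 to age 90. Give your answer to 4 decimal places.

Chaining the interval survival probabilities: (1 − 0.1065) × (1 − 0.1046) × (1 − 0.2064) × (1 − 0.2622) × (1 − 0.7556).
= 0.8935 × 0.8954 × 0.7936 × 0.7378 × 0.2444 = 0.114486.

0.1145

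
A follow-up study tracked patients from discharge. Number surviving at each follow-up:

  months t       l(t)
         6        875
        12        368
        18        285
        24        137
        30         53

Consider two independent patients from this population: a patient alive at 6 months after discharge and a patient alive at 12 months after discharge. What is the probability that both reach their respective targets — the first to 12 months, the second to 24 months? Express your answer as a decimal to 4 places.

p₁ = l(12)/l(6) = 368/875 = 0.420571; p₂ = l(24)/l(12) = 137/368 = 0.372283.
P(both) = p₁ × p₂ = 0.420571 × 0.372283 = 0.156571.

0.1566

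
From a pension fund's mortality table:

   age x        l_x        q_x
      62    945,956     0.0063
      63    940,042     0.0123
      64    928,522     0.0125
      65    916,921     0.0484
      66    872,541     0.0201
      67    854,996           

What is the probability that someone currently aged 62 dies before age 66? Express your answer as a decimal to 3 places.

0.078

P(die before 66 | alive at 62) = 1 − l_66/l_62 = 1 − 872,541/945,956 = (73,415)/945,956 = 0.077609.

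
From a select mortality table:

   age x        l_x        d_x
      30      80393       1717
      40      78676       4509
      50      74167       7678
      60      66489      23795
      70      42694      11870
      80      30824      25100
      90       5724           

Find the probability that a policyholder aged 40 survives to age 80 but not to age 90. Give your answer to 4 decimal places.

We want 40|10q40 = (l_80 − l_90)/l_40.
This is the probability of reaching 80 but not 90, conditional on being alive at 40: (l_80 − l_90) / l_40.
= (30824 − 5724) / 78676 = 25100 / 78676 = 0.319030.

0.3190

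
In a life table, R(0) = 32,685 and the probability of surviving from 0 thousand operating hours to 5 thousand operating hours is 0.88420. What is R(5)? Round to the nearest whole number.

28900

R(5) = R(0) × p = 32,685 × 0.88420 = 28900.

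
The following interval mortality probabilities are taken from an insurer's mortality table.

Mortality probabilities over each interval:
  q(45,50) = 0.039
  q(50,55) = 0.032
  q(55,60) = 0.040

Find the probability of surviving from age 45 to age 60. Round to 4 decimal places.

0.8930

The overall survival probability is (1 − 0.039) × (1 − 0.032) × (1 − 0.040).
= 0.961 × 0.968 × 0.960 = 0.893038.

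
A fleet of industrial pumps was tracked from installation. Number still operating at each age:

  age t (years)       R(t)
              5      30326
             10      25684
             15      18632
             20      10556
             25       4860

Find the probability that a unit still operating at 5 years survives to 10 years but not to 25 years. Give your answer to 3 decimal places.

This is the probability of reaching 10 but not 25, conditional on being operational at 5: (R(10) − R(25)) / R(5).
= (25684 − 4860) / 30326 = 20824 / 30326 = 0.686672.

0.687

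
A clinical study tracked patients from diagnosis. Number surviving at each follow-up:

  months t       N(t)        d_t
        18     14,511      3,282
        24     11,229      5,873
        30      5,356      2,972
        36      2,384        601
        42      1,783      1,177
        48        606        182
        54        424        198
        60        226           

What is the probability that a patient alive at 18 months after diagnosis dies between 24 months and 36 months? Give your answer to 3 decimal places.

0.610

This is the probability of reaching 24 but not 36, conditional on being alive at 18: (N(24) − N(36)) / N(18).
= (11,229 − 2,384) / 14,511 = 8,845 / 14,511 = 0.609538.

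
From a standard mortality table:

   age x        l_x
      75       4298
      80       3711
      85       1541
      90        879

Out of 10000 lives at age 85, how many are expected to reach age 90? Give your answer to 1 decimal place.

5704.1

The relevant probability is 879/1541 = 0.570409.
Expected number = 10000 × 0.570409 = 5704.1.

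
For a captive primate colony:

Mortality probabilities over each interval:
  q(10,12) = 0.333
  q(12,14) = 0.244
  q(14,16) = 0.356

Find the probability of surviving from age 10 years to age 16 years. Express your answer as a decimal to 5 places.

0.32474

Survival from 10 to 16 is the product of surviving each interval: (1 − 0.333) × (1 − 0.244) × (1 − 0.356).
= 0.667 × 0.756 × 0.644 = 0.324738.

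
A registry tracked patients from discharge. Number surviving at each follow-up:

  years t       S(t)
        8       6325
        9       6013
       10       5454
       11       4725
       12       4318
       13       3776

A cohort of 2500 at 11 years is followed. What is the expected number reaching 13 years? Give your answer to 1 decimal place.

The relevant probability is 3776/4725 = 0.799153.
Expected number = 2500 × 0.799153 = 1997.9.

1997.9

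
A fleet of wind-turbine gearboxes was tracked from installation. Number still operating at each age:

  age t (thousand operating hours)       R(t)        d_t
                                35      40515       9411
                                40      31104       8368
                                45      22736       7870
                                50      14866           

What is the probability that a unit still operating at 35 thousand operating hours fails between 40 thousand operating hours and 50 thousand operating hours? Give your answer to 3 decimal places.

0.401

This is the probability of reaching 40 but not 50, conditional on being operational at 35: (R(40) − R(50)) / R(35).
= (31104 − 14866) / 40515 = 16238 / 40515 = 0.400790.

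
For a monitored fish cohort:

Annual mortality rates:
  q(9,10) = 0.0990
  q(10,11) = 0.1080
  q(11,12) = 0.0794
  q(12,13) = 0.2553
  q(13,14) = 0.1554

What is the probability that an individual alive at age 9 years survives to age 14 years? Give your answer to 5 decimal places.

0.46536

P(survive 9→14) = (1 − 0.0990) × (1 − 0.1080) × (1 − 0.0794) × (1 − 0.2553) × (1 − 0.1554).
= 0.9010 × 0.8920 × 0.9206 × 0.7447 × 0.8446 = 0.465364.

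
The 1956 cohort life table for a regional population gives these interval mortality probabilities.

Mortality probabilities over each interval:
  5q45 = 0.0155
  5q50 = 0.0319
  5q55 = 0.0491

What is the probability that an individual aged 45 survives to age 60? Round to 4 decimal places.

0.9063

Survival from 45 to 60 is the product of surviving each interval: (1 − 0.0155) × (1 − 0.0319) × (1 − 0.0491).
= 0.9845 × 0.9681 × 0.9509 = 0.906298.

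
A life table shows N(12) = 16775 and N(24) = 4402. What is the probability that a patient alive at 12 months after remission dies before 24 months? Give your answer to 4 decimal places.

0.7376

P(die before 24 | alive at 12) = 1 − N(24)/N(12) = 1 − 4402/16775 = (12373)/16775 = 0.737586.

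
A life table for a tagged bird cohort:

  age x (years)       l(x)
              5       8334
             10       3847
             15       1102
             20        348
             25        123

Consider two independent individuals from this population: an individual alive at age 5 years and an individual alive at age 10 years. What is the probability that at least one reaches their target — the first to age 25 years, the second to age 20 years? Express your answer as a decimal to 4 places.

0.1039

p₁ = l(25)/l(5) = 123/8334 = 0.014759; p₂ = l(20)/l(10) = 348/3847 = 0.090460.
P(at least one) = 1 − (1−p₁)(1−p₂) = 1 − 0.985241 × 0.909540 = 0.103884.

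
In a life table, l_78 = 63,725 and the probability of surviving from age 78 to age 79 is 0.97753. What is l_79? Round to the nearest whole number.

62293

l_79 = l_78 × p = 63,725 × 0.97753 = 62293.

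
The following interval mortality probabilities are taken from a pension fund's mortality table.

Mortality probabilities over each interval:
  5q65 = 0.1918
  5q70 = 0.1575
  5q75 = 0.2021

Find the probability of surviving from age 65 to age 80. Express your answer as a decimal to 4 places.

Survival from 65 to 80 is the product of surviving each interval: (1 − 0.1918) × (1 − 0.1575) × (1 − 0.2021).
= 0.8082 × 0.8425 × 0.7979 = 0.543297.

0.5433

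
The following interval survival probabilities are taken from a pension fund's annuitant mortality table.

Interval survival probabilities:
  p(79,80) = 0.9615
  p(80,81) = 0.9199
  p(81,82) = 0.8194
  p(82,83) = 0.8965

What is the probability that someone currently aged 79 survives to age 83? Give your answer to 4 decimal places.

0.6497

The overall survival probability is 0.9615 × 0.9199 × 0.8194 × 0.8965.
= 0.649735.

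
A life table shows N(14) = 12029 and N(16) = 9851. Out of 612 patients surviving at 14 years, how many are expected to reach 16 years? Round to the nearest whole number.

The relevant probability is 9851/12029 = 0.818938.
Expected number = 612 × 0.818938 = 501.

501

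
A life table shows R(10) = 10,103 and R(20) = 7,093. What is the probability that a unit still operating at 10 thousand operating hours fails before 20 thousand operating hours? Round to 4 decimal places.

P(fail before 20 | operational at 10) = 1 − R(20)/R(10) = 1 − 7,093/10,103 = (3,010)/10,103 = 0.297931.

0.2979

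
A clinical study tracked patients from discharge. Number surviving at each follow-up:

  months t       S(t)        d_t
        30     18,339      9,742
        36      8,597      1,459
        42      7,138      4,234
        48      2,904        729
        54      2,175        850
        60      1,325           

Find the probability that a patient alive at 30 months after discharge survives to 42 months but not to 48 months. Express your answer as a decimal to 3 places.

This is the probability of reaching 42 but not 48, conditional on being alive at 30: (S(42) − S(48)) / S(30).
= (7,138 − 2,904) / 18,339 = 4,234 / 18,339 = 0.230874.

0.231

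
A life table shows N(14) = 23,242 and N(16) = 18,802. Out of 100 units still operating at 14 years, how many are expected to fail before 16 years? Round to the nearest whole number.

19

The relevant probability is 1 − 18,802/23,242 = 0.191033.
Expected number = 100 × 0.191033 = 19.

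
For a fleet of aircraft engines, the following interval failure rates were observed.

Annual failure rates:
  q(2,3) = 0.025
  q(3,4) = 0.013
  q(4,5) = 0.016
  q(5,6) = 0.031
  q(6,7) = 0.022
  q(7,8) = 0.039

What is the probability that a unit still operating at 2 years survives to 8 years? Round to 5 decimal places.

0.86239

P(survive 2→8) = (1 − 0.025) × (1 − 0.013) × (1 − 0.016) × (1 − 0.031) × (1 − 0.022) × (1 − 0.039).
= 0.975 × 0.987 × 0.984 × 0.969 × 0.978 × 0.961 = 0.862388.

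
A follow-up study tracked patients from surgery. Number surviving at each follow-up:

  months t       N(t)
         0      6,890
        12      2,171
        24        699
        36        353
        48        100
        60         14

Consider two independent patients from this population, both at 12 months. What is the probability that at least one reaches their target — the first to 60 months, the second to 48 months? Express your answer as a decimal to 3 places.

p₁ = N(60)/N(12) = 14/2,171 = 0.006449; p₂ = N(48)/N(12) = 100/2,171 = 0.046062.
P(at least one) = 1 − (1−p₁)(1−p₂) = 1 − 0.993551 × 0.953938 = 0.052214.

0.052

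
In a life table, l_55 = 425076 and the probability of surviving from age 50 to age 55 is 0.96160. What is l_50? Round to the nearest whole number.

442051

l_50 = l_55 / p = 425076 / 0.96160 = 442051.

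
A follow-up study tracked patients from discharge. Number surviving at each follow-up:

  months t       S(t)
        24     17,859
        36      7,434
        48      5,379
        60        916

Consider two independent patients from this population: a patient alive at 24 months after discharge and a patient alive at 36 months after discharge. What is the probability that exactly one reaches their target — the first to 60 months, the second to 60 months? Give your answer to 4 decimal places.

0.1619

p₁ = S(60)/S(24) = 916/17,859 = 0.051291; p₂ = S(60)/S(36) = 916/7,434 = 0.123218.
P(exactly one) = p₁(1−p₂) + (1−p₁)p₂ = 0.044971 + 0.116898 = 0.161869.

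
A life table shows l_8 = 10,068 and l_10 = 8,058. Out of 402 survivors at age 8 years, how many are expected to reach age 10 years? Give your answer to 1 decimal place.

The relevant probability is 8,058/10,068 = 0.800358.
Expected number = 402 × 0.800358 = 321.7.

321.7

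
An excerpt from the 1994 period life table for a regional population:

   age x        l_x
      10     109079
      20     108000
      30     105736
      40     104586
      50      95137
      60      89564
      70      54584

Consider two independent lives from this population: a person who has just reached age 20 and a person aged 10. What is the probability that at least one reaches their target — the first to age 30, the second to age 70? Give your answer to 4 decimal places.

0.9895

p₁ = l_30/l_20 = 105736/108000 = 0.979037; p₂ = l_70/l_10 = 54584/109079 = 0.500408.
P(at least one) = 1 − (1−p₁)(1−p₂) = 1 − 0.020963 × 0.499592 = 0.989527.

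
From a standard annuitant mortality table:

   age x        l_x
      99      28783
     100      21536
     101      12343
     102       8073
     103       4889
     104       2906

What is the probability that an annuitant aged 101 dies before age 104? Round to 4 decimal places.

0.7646

P(die before 104 | alive at 101) = 1 − l_104/l_101 = 1 − 2906/12343 = (9437)/12343 = 0.764563.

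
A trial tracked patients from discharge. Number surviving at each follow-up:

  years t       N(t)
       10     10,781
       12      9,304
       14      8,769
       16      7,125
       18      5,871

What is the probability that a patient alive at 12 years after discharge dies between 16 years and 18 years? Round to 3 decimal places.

0.135

This is the probability of reaching 16 but not 18, conditional on being alive at 12: (N(16) − N(18)) / N(12).
= (7,125 − 5,871) / 9,304 = 1,254 / 9,304 = 0.134781.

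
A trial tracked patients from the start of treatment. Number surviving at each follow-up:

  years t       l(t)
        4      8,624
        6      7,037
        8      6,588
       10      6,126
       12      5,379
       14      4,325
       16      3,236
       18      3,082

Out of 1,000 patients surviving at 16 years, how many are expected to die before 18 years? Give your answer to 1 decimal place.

The relevant probability is 1 − 3,082/3,236 = 0.047590.
Expected number = 1,000 × 0.047590 = 47.6.

47.6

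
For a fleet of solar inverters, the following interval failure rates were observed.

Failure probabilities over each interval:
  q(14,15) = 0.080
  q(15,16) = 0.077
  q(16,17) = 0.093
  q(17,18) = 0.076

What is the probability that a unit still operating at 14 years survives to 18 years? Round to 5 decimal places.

0.71165

Chaining the interval survival probabilities: (1 − 0.080) × (1 − 0.077) × (1 − 0.093) × (1 − 0.076).
= 0.920 × 0.923 × 0.907 × 0.924 = 0.711654.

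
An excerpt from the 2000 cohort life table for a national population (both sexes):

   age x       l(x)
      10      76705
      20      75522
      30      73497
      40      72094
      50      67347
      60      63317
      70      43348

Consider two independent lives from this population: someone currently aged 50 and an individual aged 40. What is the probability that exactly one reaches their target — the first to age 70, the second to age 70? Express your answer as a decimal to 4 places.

0.4709

p₁ = l(70)/l(50) = 43348/67347 = 0.643652; p₂ = l(70)/l(40) = 43348/72094 = 0.601271.
P(exactly one) = p₁(1−p₂) + (1−p₁)p₂ = 0.256643 + 0.214262 = 0.470904.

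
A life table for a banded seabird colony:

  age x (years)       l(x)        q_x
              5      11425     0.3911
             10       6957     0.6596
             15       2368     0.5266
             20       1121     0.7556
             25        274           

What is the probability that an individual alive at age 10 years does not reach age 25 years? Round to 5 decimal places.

0.96062

P(die before 25 | alive at 10) = 1 − l(25)/l(10) = 1 − 274/6957 = (6683)/6957 = 0.960615.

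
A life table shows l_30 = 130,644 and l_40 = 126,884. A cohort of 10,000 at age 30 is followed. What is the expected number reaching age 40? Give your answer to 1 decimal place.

The relevant probability is 126,884/130,644 = 0.971219.
Expected number = 10,000 × 0.971219 = 9712.2.

9712.2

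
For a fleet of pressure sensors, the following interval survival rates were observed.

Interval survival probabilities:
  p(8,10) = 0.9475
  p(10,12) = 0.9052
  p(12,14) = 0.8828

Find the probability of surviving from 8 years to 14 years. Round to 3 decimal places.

0.757

Chaining the interval survival probabilities: 0.9475 × 0.9052 × 0.8828.
= 0.757157.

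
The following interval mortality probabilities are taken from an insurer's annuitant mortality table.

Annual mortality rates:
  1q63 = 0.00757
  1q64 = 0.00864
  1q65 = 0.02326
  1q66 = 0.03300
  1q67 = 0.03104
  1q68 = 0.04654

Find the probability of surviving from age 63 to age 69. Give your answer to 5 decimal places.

6p63 = (1 − 0.00757) × (1 − 0.00864) × (1 − 0.02326) × (1 − 0.03300) × (1 − 0.03104) × (1 − 0.04654).
= 0.99243 × 0.99136 × 0.97674 × 0.96700 × 0.96896 × 0.95346 = 0.858509.

0.85851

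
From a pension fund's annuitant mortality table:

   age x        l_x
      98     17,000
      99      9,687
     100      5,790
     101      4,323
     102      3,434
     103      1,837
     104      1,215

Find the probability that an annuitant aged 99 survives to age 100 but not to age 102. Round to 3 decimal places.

0.243

We want 1|2q99 = (l_100 − l_102)/l_99.
This is the probability of reaching 100 but not 102, conditional on being alive at 99: (l_100 − l_102) / l_99.
= (5,790 − 3,434) / 9,687 = 2,356 / 9,687 = 0.243213.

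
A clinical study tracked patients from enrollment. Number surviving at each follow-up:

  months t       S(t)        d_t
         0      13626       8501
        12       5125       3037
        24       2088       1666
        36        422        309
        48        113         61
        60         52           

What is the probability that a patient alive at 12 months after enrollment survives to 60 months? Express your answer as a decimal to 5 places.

0.01015

The conditional survival probability is S(60)/S(12) = 52/5125 = 0.010146.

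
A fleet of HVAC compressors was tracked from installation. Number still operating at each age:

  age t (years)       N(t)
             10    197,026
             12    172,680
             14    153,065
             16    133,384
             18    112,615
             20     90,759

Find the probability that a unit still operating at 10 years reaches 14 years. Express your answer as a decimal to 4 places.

0.7769

The conditional survival probability is N(14)/N(10) = 153,065/197,026 = 0.776877.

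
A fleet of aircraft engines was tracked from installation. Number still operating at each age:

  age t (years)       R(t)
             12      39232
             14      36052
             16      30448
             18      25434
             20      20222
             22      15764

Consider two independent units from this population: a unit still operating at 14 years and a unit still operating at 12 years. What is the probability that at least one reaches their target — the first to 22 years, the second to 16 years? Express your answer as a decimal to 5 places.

p₁ = R(22)/R(14) = 15764/36052 = 0.437257; p₂ = R(16)/R(12) = 30448/39232 = 0.776101.
P(at least one) = 1 − (1−p₁)(1−p₂) = 1 − 0.562743 × 0.223899 = 0.874002.

0.87400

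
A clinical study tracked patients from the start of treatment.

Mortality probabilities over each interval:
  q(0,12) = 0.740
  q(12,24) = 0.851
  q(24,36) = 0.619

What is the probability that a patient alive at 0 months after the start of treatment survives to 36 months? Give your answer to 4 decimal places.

0.0148

The overall survival probability is (1 − 0.740) × (1 − 0.851) × (1 − 0.619).
= 0.260 × 0.149 × 0.381 = 0.014760.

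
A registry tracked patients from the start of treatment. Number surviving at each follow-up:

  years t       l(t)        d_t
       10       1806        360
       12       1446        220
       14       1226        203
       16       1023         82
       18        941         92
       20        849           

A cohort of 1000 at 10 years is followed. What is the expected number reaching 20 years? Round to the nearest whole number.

470

The relevant probability is 849/1806 = 0.470100.
Expected number = 1000 × 0.470100 = 470.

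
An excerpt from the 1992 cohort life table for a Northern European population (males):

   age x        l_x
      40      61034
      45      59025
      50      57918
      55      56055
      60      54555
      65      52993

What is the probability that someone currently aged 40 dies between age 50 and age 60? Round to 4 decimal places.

We want 10|10q40 = (l_50 − l_60)/l_40.
This is the probability of reaching 50 but not 60, conditional on being alive at 40: (l_50 − l_60) / l_40.
= (57918 − 54555) / 61034 = 3363 / 61034 = 0.055100.

0.0551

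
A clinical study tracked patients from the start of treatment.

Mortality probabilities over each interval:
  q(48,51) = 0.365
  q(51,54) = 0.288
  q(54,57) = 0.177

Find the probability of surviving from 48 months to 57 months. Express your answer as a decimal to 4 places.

0.3721

Chaining the interval survival probabilities: (1 − 0.365) × (1 − 0.288) × (1 − 0.177).
= 0.635 × 0.712 × 0.823 = 0.372095.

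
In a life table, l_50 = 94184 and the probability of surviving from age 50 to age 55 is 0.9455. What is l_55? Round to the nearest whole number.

l_55 = l_50 × p = 94184 × 0.9455 = 89051.

89051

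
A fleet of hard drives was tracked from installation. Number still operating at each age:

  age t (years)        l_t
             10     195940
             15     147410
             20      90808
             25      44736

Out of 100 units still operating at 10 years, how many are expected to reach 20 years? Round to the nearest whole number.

46

The relevant probability is 90808/195940 = 0.463448.
Expected number = 100 × 0.463448 = 46.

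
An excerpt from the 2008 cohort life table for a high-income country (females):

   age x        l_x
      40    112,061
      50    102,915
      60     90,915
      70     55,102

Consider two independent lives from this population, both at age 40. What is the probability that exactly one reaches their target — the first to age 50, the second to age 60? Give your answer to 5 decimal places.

0.23951

p₁ = l_50/l_40 = 102,915/112,061 = 0.918384; p₂ = l_60/l_40 = 90,915/112,061 = 0.811299.
P(exactly one) = p₁(1−p₂) + (1−p₁)p₂ = 0.173300 + 0.066215 = 0.239515.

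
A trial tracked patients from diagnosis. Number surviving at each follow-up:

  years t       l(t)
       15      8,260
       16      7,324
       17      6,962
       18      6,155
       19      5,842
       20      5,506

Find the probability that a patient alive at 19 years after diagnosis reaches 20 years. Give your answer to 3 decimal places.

The conditional survival probability is l(20)/l(19) = 5,506/5,842 = 0.942485.

0.942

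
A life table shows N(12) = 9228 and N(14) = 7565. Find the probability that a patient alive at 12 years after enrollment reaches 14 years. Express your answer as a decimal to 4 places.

The conditional survival probability is N(14)/N(12) = 7565/9228 = 0.819788.

0.8198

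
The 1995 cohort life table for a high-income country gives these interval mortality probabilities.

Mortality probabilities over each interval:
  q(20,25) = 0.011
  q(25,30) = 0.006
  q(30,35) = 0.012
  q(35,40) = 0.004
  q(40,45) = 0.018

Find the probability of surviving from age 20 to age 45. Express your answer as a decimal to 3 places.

The overall survival probability is (1 − 0.011) × (1 − 0.006) × (1 − 0.012) × (1 − 0.004) × (1 − 0.018).
= 0.989 × 0.994 × 0.988 × 0.996 × 0.982 = 0.949971.

0.950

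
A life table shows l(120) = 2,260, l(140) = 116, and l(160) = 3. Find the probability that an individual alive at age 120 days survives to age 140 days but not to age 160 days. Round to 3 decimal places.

0.050

This is the probability of reaching 140 but not 160, conditional on being alive at 120: (l(140) − l(160)) / l(120).
= (116 − 3) / 2,260 = 113 / 2,260 = 0.050000.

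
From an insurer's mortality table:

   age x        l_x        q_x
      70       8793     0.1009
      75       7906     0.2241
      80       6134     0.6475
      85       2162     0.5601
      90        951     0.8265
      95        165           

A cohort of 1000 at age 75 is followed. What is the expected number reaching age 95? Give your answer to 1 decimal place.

The relevant probability is 165/7906 = 0.020870.
Expected number = 1000 × 0.020870 = 20.9.

20.9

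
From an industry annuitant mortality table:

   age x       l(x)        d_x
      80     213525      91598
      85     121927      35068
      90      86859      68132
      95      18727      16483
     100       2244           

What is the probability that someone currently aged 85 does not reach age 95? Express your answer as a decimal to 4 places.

0.8464

P(die before 95 | alive at 85) = 1 − l(95)/l(85) = 1 − 18727/121927 = (103200)/121927 = 0.846408.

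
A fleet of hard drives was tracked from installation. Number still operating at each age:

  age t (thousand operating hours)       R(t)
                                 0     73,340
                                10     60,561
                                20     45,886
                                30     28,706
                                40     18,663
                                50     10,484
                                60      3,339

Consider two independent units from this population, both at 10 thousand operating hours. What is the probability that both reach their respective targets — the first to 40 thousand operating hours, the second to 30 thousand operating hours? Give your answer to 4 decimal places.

0.1461

p₁ = R(40)/R(10) = 18,663/60,561 = 0.308169; p₂ = R(30)/R(10) = 28,706/60,561 = 0.474001.
P(both) = p₁ × p₂ = 0.308169 × 0.474001 = 0.146072.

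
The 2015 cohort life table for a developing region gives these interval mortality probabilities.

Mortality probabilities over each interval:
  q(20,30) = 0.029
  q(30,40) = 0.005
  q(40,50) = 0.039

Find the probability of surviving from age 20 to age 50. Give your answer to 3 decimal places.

Survival from 20 to 50 is the product of surviving each interval: (1 − 0.029) × (1 − 0.005) × (1 − 0.039).
= 0.971 × 0.995 × 0.961 = 0.928465.

0.928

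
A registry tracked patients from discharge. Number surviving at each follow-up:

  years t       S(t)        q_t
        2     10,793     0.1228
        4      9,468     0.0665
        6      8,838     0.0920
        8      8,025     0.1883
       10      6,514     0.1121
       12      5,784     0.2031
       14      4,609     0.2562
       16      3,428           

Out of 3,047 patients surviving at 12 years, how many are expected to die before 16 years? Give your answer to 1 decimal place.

The relevant probability is 1 − 3,428/5,784 = 0.407331.
Expected number = 3,047 × 0.407331 = 1241.1.

1241.1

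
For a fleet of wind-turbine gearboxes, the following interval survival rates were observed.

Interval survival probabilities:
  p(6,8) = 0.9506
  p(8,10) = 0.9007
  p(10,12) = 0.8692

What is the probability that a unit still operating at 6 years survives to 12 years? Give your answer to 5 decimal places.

0.74421

The overall survival probability is 0.9506 × 0.9007 × 0.8692.
= 0.744214.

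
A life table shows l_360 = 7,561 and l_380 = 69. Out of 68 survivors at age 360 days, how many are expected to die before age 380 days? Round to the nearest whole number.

67

The relevant probability is 1 − 69/7,561 = 0.990874.
Expected number = 68 × 0.990874 = 67.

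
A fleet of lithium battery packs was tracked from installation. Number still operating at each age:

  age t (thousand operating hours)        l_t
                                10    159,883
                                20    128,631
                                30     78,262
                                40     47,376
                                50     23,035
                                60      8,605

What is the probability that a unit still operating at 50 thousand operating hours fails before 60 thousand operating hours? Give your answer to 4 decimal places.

P(fail before 60 | operational at 50) = 1 − l_60/l_50 = 1 − 8,605/23,035 = (14,430)/23,035 = 0.626438.

0.6264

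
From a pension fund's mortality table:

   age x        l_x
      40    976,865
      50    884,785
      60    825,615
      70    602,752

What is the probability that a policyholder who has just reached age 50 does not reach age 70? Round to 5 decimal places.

0.31876

P(die before 70 | alive at 50) = 1 − l_70/l_50 = 1 − 602,752/884,785 = (282,033)/884,785 = 0.318759.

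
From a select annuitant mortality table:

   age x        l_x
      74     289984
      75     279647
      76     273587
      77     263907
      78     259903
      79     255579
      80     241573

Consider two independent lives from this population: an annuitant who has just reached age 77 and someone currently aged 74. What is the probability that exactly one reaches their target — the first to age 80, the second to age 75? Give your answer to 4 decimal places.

p₁ = l_80/l_77 = 241573/263907 = 0.915372; p₂ = l_75/l_74 = 279647/289984 = 0.964353.
P(exactly one) = p₁(1−p₂) + (1−p₁)p₂ = 0.032630 + 0.081611 = 0.114242.

0.1142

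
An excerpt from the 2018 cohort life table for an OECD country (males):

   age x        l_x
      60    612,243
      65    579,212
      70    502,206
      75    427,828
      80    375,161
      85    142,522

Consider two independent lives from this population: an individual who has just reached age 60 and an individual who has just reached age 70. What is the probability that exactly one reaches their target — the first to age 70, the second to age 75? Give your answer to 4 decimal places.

0.2746

p₁ = l_70/l_60 = 502,206/612,243 = 0.820272; p₂ = l_75/l_70 = 427,828/502,206 = 0.851897.
P(exactly one) = p₁(1−p₂) + (1−p₁)p₂ = 0.121485 + 0.153110 = 0.274594.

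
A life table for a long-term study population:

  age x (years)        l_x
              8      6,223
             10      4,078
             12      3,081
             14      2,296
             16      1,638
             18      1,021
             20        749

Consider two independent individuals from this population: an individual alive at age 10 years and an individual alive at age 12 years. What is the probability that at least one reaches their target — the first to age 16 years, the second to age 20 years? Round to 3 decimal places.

p₁ = l_16/l_10 = 1,638/4,078 = 0.401667; p₂ = l_20/l_12 = 749/3,081 = 0.243103.
P(at least one) = 1 − (1−p₁)(1−p₂) = 1 − 0.598333 × 0.756897 = 0.547124.

0.547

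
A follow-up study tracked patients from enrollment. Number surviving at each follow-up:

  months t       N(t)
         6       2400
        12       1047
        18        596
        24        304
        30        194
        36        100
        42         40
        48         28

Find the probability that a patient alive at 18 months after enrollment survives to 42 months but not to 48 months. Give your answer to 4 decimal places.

0.0201

This is the probability of reaching 42 but not 48, conditional on being alive at 18: (N(42) − N(48)) / N(18).
= (40 − 28) / 596 = 12 / 596 = 0.020134.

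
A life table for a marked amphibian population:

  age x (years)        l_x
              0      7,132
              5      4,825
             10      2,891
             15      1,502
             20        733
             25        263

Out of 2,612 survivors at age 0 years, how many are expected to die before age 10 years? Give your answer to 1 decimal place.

1553.2

The relevant probability is 1 − 2,891/7,132 = 0.594644.
Expected number = 2,612 × 0.594644 = 1553.2.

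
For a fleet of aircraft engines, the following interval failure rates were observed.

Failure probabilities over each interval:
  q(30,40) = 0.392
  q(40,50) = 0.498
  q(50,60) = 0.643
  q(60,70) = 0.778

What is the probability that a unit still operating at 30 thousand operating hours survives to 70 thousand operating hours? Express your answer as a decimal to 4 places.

P(survive 30→70) = (1 − 0.392) × (1 − 0.498) × (1 − 0.643) × (1 − 0.778).
= 0.608 × 0.502 × 0.357 × 0.222 = 0.024190.

0.0242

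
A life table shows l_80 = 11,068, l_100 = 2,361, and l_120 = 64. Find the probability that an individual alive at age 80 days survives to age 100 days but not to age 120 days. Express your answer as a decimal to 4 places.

This is the probability of reaching 100 but not 120, conditional on being alive at 80: (l_100 − l_120) / l_80.
= (2,361 − 64) / 11,068 = 2,297 / 11,068 = 0.207535.

0.2075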